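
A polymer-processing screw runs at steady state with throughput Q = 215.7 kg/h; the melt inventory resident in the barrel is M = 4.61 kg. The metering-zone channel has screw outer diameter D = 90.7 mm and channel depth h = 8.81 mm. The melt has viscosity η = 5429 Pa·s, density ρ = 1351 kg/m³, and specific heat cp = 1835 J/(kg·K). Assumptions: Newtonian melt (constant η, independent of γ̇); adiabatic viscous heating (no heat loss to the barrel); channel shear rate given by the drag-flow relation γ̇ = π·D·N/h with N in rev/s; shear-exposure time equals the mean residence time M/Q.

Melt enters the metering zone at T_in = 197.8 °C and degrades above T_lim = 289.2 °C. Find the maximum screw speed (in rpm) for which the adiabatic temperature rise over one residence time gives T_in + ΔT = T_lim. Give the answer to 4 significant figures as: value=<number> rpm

value=43.21 rpm

Throughput in SI: Q_s = 215.7 kg/h ÷ 3600 s/h = 0.0599167 kg/s
Mean residence time: t_res = M/Q_s = 4.61 kg / 0.0599167 kg/s = 76.9402 s
D = 90.7 mm = 0.0907 m;  h = 8.81 mm = 0.00881 m
ΔT_a = T_lim − T_in = 289.2 °C − 197.8 °C = 91.4 K
γ̇_max² = ΔT_a·ρ·cp/(η·t_res) = 91.4·1351·1835/(5429·76.9402) = 542.456 s⁻²
γ̇_max = √542.456 = 23.2907 s⁻¹
N_max = γ̇_max h / (πD) = 23.2907·0.00881/(π·0.0907) = 0.720114 rev/s → ×60 = 43.2068 rpm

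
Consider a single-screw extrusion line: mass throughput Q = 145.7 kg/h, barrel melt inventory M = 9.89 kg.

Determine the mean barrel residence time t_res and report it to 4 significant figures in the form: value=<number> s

value=244.4 s

Q_s = Q / 3600 = 145.7 / 3600 = 0.0404722 kg/s
Mean residence time: t_res = M/Q_s = 9.89 kg / 0.0404722 kg/s = 244.365 s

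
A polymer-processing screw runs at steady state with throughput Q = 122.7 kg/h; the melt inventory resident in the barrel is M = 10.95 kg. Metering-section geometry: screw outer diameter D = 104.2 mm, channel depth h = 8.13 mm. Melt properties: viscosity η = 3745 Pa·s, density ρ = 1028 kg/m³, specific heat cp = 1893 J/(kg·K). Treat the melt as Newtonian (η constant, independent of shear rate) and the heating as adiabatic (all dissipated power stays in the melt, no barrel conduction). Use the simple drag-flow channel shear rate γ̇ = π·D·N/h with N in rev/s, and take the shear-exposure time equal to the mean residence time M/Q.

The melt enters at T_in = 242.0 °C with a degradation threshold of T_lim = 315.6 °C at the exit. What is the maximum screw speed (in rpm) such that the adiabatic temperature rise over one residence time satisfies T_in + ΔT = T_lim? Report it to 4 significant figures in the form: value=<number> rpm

value=16.26 rpm

Throughput in SI: Q_s = 122.7 kg/h ÷ 3600 s/h = 0.0340833 kg/s
Mean residence time: t_res = M/Q_s = 10.95 kg / 0.0340833 kg/s = 321.271 s
D = 104.2 mm = 0.1042 m;  h = 8.13 mm = 0.00813 m
Allowable rise: ΔT_a = T_lim − T_in = 315.6 − 242.0 = 73.6 K
γ̇_max² = ΔT_a·ρ·cp / (η·t_res) = [73.6 × 1028 × 1893] / [3745 × 321.271] = 119.041 s⁻²
γ̇_max = √119.041 = 10.9106 s⁻¹
N_max = γ̇_max h / (πD) = 10.9106·0.00813/(π·0.1042) = 0.27097 rev/s → ×60 = 16.2582 rpm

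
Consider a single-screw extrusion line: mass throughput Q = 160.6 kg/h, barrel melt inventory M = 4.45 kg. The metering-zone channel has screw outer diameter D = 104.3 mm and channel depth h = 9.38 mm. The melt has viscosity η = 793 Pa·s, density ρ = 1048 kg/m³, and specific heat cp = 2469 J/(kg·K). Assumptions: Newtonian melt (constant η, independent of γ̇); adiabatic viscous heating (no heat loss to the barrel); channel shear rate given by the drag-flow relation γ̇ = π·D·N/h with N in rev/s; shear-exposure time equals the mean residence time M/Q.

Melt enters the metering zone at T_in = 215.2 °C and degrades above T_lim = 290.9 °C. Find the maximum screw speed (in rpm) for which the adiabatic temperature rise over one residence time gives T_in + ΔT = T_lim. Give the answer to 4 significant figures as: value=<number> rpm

Convert throughput: Q = 160.6 kg/h = 160.6/3600 = 0.0446111 kg/s
Mean residence time: t_res = M/Q_s = 4.45 kg / 0.0446111 kg/s = 99.7509 s
D = 104.3 mm = 0.1043 m;  h = 9.38 mm = 0.00938 m
ΔT_a = T_lim − T_in = 290.9 − 215.2 = 75.7 K
Invert ΔT = ηγ̇²t_res/(ρcp) for γ̇: γ̇_max² = ΔT_a ρ cp / (η t_res) = 75.7·1048·2469 / (793·99.7509) = 2476.21 s⁻²
γ̇_max = sqrt(2476.21) = 49.7616 s⁻¹
Solve γ̇ = πDN/h for N: N_max = γ̇_max·h/(π·D) = 49.7616 × 0.00938 / (π × 0.1043) = 1.4245 rev/s = 85.47 rpm

value=85.47 rpm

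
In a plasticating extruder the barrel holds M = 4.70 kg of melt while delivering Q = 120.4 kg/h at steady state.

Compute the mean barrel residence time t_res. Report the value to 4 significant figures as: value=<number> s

Convert throughput: Q = 120.4 kg/h = 120.4/3600 = 0.0334444 kg/s
t_res = M / Q_s = 4.70 ÷ 0.0334444 = 140.532 s

value=140.5 s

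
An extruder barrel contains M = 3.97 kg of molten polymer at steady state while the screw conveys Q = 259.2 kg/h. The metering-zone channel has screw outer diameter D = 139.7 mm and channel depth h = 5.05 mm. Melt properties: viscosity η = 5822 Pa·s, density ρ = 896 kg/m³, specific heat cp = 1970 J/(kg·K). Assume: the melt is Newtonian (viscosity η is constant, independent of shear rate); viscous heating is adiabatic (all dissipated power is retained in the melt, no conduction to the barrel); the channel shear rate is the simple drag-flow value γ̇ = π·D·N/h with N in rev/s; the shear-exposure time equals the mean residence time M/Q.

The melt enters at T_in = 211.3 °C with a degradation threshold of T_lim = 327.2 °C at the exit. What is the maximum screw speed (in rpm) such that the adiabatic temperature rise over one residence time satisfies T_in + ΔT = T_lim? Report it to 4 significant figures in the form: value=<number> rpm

value=17.43 rpm

Convert throughput: Q = 259.2 kg/h = 259.2/3600 = 0.072 kg/s
t_res = M / Q_s = 3.97 / 0.072 = 55.1389 s
Convert to metres: D = 0.1397 m, h = 0.00505 m
ΔT_a = T_lim − T_in = 327.2 − 211.3 = 115.9 K
γ̇_max² = ΔT_a·ρ·cp / (η·t_res) = [115.9 × 896 × 1970] / [5822 × 55.1389] = 637.276 s⁻²
γ̇_max = √637.276 = 25.2443 s⁻¹
Solve γ̇ = πDN/h for N: N_max = γ̇_max·h/(π·D) = 25.2443 × 0.00505 / (π × 0.1397) = 0.290475 rev/s = 17.4285 rpm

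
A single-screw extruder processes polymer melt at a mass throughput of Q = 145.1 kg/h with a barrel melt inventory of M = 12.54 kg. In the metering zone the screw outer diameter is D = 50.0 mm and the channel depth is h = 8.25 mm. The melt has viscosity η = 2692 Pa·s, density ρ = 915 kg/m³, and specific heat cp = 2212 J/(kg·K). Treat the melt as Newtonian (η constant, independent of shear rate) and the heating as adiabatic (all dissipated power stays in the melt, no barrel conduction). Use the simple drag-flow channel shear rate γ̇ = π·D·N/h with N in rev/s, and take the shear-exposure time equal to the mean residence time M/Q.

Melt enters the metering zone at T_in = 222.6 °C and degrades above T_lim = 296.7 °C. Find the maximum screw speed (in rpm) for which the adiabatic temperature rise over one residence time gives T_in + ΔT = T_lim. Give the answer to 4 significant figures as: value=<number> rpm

Convert throughput: Q = 145.1 kg/h = 145.1/3600 = 0.0403056 kg/s
Mean residence time: t_res = M/Q_s = 12.54 kg / 0.0403056 kg/s = 311.123 s
Geometry in SI: D = 50.0 mm → 0.05 m, h = 8.25 mm → 0.00825 m
ΔT_a = T_lim − T_in = 296.7 − 222.6 = 74.1 K
Invert ΔT = ηγ̇²t_res/(ρcp) for γ̇: γ̇_max² = ΔT_a ρ cp / (η t_res) = 74.1·915·2212 / (2692·311.123) = 179.067 s⁻²
γ̇_max = √179.067 = 13.3816 s⁻¹
Solve γ̇ = πDN/h for N: N_max = γ̇_max·h/(π·D) = 13.3816 × 0.00825 / (π × 0.05) = 0.702817 rev/s = 42.169 rpm

value=42.17 rpm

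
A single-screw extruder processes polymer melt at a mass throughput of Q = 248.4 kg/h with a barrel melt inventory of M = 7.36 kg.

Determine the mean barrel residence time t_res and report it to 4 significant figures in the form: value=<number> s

value=106.7 s

Q_s = Q / 3600 = 248.4 / 3600 = 0.069 kg/s
Mean residence time: t_res = M/Q_s = 7.36 kg / 0.069 kg/s = 106.667 s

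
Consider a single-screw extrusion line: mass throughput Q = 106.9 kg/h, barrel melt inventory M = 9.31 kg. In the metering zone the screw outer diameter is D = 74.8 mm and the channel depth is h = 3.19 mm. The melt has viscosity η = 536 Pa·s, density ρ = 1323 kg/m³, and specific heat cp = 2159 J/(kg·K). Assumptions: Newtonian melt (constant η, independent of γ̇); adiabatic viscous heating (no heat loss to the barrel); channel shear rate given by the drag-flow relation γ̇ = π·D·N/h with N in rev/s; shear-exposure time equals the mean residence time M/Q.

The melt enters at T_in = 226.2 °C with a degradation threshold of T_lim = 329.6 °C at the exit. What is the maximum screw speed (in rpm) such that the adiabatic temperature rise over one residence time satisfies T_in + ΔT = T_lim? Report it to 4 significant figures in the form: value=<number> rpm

Q_s = Q / 3600 = 106.9 / 3600 = 0.0296944 kg/s
t_res = M / Q_s = 9.31 ÷ 0.0296944 = 313.527 s
Geometry in SI: D = 74.8 mm → 0.0748 m, h = 3.19 mm → 0.00319 m
ΔT_a = T_lim − T_in = 329.6 °C − 226.2 °C = 103.4 K
Invert ΔT = ηγ̇²t_res/(ρcp) for γ̇: γ̇_max² = ΔT_a ρ cp / (η t_res) = 103.4·1323·2159 / (536·313.527) = 1757.49 s⁻²
γ̇_max = sqrt(1757.49) = 41.9225 s⁻¹
N_max = γ̇_max·h / (π·D) = 41.9225 · 0.00319 / (π · 0.0748) = 0.569097 rev/s = 34.1458 rpm

value=34.15 rpm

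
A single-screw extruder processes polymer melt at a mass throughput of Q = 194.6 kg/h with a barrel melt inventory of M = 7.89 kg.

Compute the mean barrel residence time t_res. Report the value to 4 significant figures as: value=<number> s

Q_s = Q / 3600 = 194.6 / 3600 = 0.0540556 kg/s
t_res = M / Q_s = 7.89 / 0.0540556 = 145.961 s

value=146.0 s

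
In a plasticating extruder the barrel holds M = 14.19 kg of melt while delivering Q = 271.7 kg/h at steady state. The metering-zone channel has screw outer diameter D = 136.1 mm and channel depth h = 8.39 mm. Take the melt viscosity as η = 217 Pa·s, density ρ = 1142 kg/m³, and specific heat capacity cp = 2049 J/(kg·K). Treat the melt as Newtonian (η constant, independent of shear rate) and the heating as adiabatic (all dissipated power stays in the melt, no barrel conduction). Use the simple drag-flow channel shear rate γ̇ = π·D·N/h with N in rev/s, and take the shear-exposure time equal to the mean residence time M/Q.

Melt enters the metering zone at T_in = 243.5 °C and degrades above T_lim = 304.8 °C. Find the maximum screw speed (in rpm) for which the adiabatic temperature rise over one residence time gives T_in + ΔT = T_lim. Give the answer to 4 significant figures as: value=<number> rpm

Convert throughput: Q = 271.7 kg/h = 271.7/3600 = 0.0754722 kg/s
Mean residence time: t_res = M/Q_s = 14.19 kg / 0.0754722 kg/s = 188.016 s
D = 136.1 mm = 0.1361 m;  h = 8.39 mm = 0.00839 m
Allowable rise: ΔT_a = T_lim − T_in = 304.8 − 243.5 = 61.3 K
γ̇_max² = ΔT_a·ρ·cp/(η·t_res) = 61.3·1142·2049/(217·188.016) = 3515.71 s⁻²
Take the square root: γ̇_max = √(3515.71) = 59.2935 s⁻¹
N_max = γ̇_max·h / (π·D) = 59.2935 · 0.00839 / (π · 0.1361) = 1.16348 rev/s = 69.8091 rpm

value=69.81 rpm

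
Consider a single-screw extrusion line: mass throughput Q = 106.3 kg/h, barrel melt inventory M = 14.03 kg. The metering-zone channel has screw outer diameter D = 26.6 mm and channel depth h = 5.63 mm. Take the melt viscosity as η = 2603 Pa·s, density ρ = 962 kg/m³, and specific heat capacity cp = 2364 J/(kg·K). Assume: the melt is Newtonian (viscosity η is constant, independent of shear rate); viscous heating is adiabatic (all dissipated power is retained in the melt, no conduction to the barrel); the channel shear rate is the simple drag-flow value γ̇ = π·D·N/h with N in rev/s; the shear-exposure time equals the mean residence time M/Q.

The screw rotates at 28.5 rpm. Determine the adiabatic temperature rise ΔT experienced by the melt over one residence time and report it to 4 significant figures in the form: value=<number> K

Q_s = Q / 3600 = 106.3 / 3600 = 0.0295278 kg/s
t_res = M / Q_s = 14.03 ÷ 0.0295278 = 475.146 s
Convert to SI: D = 0.0266 m, h = 0.00563 m, N = 28.5/60 = 0.475 rev/s
γ̇ = π·D·N / h = π · 0.0266 · 0.475 / 0.00563 = 7.05045 s⁻¹
ΔT = η·γ̇²·t_res/(ρ·cp) = [2603 × 7.05045² × 475.146] / [962 × 2364] = 27.0341 K

value=27.03 K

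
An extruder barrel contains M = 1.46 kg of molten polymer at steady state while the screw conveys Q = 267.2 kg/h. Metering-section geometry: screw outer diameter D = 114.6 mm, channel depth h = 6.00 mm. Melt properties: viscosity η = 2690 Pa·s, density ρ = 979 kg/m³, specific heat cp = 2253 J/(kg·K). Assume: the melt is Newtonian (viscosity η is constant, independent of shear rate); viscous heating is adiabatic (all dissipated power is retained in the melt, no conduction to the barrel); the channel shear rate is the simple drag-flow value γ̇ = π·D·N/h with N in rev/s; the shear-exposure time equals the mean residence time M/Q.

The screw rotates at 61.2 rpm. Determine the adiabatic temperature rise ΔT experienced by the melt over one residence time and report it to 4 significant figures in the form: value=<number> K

Q_s = Q / 3600 = 267.2 / 3600 = 0.0742222 kg/s
Mean residence time: t_res = M/Q_s = 1.46 kg / 0.0742222 kg/s = 19.6707 s
Geometry in metres: D = 114.6 mm → 0.1146 m, h = 6.00 mm → 0.006 m; screw speed N = 61.2 rpm = 1.02 rev/s
Shear rate: γ̇ = πDN/h = π·0.1146·1.02/0.006 = 61.2045 s⁻¹
Adiabatic rise: ΔT = η γ̇² t_res / (ρ cp) = 2690·(61.2045)²·19.6707 / (979·2253) = 89.8657 K

value=89.87 K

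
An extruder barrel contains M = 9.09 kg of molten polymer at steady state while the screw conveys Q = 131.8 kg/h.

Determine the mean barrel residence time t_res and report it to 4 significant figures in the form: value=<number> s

Convert throughput: Q = 131.8 kg/h = 131.8/3600 = 0.0366111 kg/s
t_res = M / Q_s = 9.09 ÷ 0.0366111 = 248.285 s

value=248.3 s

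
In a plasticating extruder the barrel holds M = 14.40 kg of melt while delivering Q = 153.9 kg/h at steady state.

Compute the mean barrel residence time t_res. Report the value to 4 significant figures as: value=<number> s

Throughput in SI: Q_s = 153.9 kg/h ÷ 3600 s/h = 0.04275 kg/s
t_res = M / Q_s = 14.40 / 0.04275 = 336.842 s

value=336.8 s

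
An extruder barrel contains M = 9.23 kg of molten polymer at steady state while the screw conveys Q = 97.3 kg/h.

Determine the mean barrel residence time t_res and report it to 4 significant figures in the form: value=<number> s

value=341.5 s

Q_s = Q / 3600 = 97.3 / 3600 = 0.0270278 kg/s
Mean residence time: t_res = M/Q_s = 9.23 kg / 0.0270278 kg/s = 341.501 s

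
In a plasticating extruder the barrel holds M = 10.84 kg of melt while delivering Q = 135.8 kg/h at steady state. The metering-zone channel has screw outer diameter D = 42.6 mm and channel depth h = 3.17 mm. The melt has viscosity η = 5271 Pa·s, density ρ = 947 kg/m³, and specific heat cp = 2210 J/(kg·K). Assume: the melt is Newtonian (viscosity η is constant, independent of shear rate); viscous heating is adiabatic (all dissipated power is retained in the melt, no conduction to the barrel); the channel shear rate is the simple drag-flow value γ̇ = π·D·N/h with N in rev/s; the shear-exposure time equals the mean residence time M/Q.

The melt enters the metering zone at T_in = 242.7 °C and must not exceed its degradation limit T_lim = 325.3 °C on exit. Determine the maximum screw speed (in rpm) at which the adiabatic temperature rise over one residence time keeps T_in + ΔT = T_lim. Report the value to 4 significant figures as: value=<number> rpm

value=15.18 rpm

Throughput in SI: Q_s = 135.8 kg/h ÷ 3600 s/h = 0.0377222 kg/s
Mean residence time: t_res = M/Q_s = 10.84 kg / 0.0377222 kg/s = 287.364 s
Convert to metres: D = 0.0426 m, h = 0.00317 m
ΔT_a = T_lim − T_in = 325.3 − 242.7 = 82.6 K
γ̇_max² = ΔT_a·ρ·cp / (η·t_res) = [82.6 × 947 × 2210] / [5271 × 287.364] = 114.129 s⁻²
γ̇_max = sqrt(114.129) = 10.6831 s⁻¹
N_max = γ̇_max h / (πD) = 10.6831·0.00317/(π·0.0426) = 0.253045 rev/s → ×60 = 15.1827 rpm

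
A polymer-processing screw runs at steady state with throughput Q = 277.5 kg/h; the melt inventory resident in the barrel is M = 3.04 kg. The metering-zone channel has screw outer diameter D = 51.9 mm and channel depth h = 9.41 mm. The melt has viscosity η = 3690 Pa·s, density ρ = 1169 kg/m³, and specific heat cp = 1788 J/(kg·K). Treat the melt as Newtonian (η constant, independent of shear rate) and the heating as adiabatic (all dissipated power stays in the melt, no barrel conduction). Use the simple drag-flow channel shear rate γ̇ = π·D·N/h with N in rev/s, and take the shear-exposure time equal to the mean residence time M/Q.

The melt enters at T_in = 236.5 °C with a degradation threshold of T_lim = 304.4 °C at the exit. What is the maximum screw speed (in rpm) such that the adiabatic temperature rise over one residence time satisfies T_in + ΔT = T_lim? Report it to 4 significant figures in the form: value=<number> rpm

Throughput in SI: Q_s = 277.5 kg/h ÷ 3600 s/h = 0.0770833 kg/s
Mean residence time: t_res = M/Q_s = 3.04 kg / 0.0770833 kg/s = 39.4378 s
D = 51.9 mm = 0.0519 m;  h = 9.41 mm = 0.00941 m
Allowable rise: ΔT_a = T_lim − T_in = 304.4 − 236.5 = 67.9 K
Invert ΔT = ηγ̇²t_res/(ρcp) for γ̇: γ̇_max² = ΔT_a ρ cp / (η t_res) = 67.9·1169·1788 / (3690·39.4378) = 975.242 s⁻²
γ̇_max = sqrt(975.242) = 31.2289 s⁻¹
N_max = γ̇_max·h / (π·D) = 31.2289 · 0.00941 / (π · 0.0519) = 1.80231 rev/s = 108.138 rpm

value=108.1 rpm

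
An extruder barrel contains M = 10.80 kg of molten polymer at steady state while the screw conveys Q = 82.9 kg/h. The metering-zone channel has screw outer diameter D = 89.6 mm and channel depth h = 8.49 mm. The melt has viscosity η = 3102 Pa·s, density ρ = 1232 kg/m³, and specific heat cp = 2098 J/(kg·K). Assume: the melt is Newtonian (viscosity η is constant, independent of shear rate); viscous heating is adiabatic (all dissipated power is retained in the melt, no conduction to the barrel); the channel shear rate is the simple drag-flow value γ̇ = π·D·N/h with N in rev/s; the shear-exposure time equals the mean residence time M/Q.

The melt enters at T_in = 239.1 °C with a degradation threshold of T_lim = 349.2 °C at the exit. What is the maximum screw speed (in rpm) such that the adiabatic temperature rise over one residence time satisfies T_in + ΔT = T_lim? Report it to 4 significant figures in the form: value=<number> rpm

value=25.31 rpm

Convert throughput: Q = 82.9 kg/h = 82.9/3600 = 0.0230278 kg/s
t_res = M / Q_s = 10.80 / 0.0230278 = 468.999 s
Geometry in SI: D = 89.6 mm → 0.0896 m, h = 8.49 mm → 0.00849 m
Allowable rise: ΔT_a = T_lim − T_in = 349.2 − 239.1 = 110.1 K
γ̇_max² = ΔT_a·ρ·cp/(η·t_res) = 110.1·1232·2098/(3102·468.999) = 195.61 s⁻²
Take the square root: γ̇_max = √(195.61) = 13.986 s⁻¹
Solve γ̇ = πDN/h for N: N_max = γ̇_max·h/(π·D) = 13.986 × 0.00849 / (π × 0.0896) = 0.421837 rev/s = 25.3102 rpm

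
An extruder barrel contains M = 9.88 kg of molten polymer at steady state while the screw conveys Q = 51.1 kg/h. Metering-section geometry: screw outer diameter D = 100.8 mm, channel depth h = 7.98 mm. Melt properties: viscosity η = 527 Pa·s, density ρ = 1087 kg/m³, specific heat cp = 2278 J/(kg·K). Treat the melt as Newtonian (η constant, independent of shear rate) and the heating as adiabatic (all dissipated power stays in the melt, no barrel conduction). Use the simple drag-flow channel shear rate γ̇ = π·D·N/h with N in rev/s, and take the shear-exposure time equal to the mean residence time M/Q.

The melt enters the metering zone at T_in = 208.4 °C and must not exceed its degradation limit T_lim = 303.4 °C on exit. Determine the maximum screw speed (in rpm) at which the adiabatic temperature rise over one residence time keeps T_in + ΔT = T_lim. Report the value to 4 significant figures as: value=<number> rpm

value=38.29 rpm

Q_s = Q / 3600 = 51.1 / 3600 = 0.0141944 kg/s
Mean residence time: t_res = M/Q_s = 9.88 kg / 0.0141944 kg/s = 696.047 s
D = 100.8 mm = 0.1008 m;  h = 7.98 mm = 0.00798 m
ΔT_a = T_lim − T_in = 303.4 − 208.4 = 95 K
Invert ΔT = ηγ̇²t_res/(ρcp) for γ̇: γ̇_max² = ΔT_a ρ cp / (η t_res) = 95·1087·2278 / (527·696.047) = 641.295 s⁻²
γ̇_max = sqrt(641.295) = 25.3238 s⁻¹
N_max = γ̇_max h / (πD) = 25.3238·0.00798/(π·0.1008) = 0.638148 rev/s → ×60 = 38.2889 rpm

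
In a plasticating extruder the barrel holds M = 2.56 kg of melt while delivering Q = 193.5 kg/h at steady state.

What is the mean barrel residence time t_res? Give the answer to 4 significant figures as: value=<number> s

Throughput in SI: Q_s = 193.5 kg/h ÷ 3600 s/h = 0.05375 kg/s
t_res = M / Q_s = 2.56 / 0.05375 = 47.6279 s

value=47.63 s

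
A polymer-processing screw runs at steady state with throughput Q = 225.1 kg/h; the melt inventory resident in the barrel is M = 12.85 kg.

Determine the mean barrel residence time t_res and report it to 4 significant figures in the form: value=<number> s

Convert throughput: Q = 225.1 kg/h = 225.1/3600 = 0.0625278 kg/s
t_res = M / Q_s = 12.85 ÷ 0.0625278 = 205.509 s

value=205.5 s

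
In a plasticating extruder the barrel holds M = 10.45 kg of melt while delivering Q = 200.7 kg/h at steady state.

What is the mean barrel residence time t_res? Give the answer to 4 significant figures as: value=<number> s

Convert throughput: Q = 200.7 kg/h = 200.7/3600 = 0.05575 kg/s
t_res = M / Q_s = 10.45 ÷ 0.05575 = 187.444 s

value=187.4 s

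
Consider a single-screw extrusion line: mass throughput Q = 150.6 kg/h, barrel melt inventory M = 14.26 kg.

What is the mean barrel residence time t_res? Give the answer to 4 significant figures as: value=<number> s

value=340.9 s

Throughput in SI: Q_s = 150.6 kg/h ÷ 3600 s/h = 0.0418333 kg/s
Mean residence time: t_res = M/Q_s = 14.26 kg / 0.0418333 kg/s = 340.876 s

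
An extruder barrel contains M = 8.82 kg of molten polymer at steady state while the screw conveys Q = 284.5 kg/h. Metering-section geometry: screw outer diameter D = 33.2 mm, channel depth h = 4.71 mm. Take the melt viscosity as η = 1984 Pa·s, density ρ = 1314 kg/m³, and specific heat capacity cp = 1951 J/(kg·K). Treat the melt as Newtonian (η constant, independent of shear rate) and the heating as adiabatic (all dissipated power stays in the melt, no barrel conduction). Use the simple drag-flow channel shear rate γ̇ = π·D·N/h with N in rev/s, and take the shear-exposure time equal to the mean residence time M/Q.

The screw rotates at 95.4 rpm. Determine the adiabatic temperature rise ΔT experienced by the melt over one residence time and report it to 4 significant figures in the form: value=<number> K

value=107.1 K

Q_s = Q / 3600 = 284.5 / 3600 = 0.0790278 kg/s
t_res = M / Q_s = 8.82 ÷ 0.0790278 = 111.606 s
Geometry in metres: D = 33.2 mm → 0.0332 m, h = 4.71 mm → 0.00471 m; screw speed N = 95.4 rpm = 1.59 rev/s
γ̇ = π·D·N / h = π · 0.0332 · 1.59 / 0.00471 = 35.2098 s⁻¹
ΔT = η·γ̇²·t_res/(ρ·cp) = [1984 × 35.2098² × 111.606] / [1314 × 1951] = 107.079 K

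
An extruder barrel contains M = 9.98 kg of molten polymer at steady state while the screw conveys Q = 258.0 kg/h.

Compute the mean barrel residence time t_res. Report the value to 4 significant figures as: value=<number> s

Q_s = Q / 3600 = 258.0 / 3600 = 0.0716667 kg/s
t_res = M / Q_s = 9.98 / 0.0716667 = 139.256 s

value=139.3 s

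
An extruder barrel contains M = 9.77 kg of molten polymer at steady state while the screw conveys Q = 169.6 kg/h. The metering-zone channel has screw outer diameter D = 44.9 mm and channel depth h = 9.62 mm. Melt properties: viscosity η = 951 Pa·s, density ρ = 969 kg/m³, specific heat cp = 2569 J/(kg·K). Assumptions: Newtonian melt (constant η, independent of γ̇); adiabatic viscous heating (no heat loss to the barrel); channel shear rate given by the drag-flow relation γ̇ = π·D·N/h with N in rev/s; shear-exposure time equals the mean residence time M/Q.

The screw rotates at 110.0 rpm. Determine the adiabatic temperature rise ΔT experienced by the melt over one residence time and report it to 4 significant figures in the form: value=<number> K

value=57.25 K

Throughput in SI: Q_s = 169.6 kg/h ÷ 3600 s/h = 0.0471111 kg/s
Mean residence time: t_res = M/Q_s = 9.77 kg / 0.0471111 kg/s = 207.382 s
Geometry in metres: D = 44.9 mm → 0.0449 m, h = 9.62 mm → 0.00962 m; screw speed N = 110.0 rpm = 1.83333 rev/s
Shear rate: γ̇ = πDN/h = π·0.0449·1.83333/0.00962 = 26.8821 s⁻¹
ΔT = η·γ̇²·t_res/(ρ·cp) = [951 × 26.8821² × 207.382] / [969 × 2569] = 57.2518 K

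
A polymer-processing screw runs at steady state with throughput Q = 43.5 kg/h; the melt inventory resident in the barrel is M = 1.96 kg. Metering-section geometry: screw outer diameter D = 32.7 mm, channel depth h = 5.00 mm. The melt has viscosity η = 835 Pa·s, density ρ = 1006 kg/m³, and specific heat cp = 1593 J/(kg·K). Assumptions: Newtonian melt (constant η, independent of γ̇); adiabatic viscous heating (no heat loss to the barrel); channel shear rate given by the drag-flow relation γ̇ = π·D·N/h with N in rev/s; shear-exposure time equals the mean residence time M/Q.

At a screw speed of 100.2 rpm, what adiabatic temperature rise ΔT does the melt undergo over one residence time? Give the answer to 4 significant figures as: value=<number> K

Q_s = Q / 3600 = 43.5 / 3600 = 0.0120833 kg/s
t_res = M / Q_s = 1.96 ÷ 0.0120833 = 162.207 s
D = 32.7 mm = 0.0327 m;  h = 5.00 mm = 0.005 m;  N = 100.2 rpm / 60 = 1.67 rev/s
γ̇ = π·D·N / h = π · 0.0327 · 1.67 / 0.005 = 34.3118 s⁻¹
ΔT = η·γ̇²·t_res/(ρ·cp) = [835 × 34.3118² × 162.207] / [1006 × 1593] = 99.5016 K

value=99.50 K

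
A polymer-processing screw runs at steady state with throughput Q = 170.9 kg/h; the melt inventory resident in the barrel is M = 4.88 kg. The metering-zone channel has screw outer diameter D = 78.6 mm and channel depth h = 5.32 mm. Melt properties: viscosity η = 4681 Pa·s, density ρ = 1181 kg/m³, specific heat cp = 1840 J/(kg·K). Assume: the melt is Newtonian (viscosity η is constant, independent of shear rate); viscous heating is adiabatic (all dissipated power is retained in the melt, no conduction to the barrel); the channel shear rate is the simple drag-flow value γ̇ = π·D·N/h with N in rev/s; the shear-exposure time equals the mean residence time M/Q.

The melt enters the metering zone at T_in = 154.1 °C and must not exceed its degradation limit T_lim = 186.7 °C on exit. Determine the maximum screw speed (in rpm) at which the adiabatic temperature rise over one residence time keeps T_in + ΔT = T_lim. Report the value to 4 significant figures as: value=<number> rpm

Convert throughput: Q = 170.9 kg/h = 170.9/3600 = 0.0474722 kg/s
Mean residence time: t_res = M/Q_s = 4.88 kg / 0.0474722 kg/s = 102.797 s
Geometry in SI: D = 78.6 mm → 0.0786 m, h = 5.32 mm → 0.00532 m
Allowable rise: ΔT_a = T_lim − T_in = 186.7 − 154.1 = 32.6 K
Invert ΔT = ηγ̇²t_res/(ρcp) for γ̇: γ̇_max² = ΔT_a ρ cp / (η t_res) = 32.6·1181·1840 / (4681·102.797) = 147.22 s⁻²
γ̇_max = √147.22 = 12.1334 s⁻¹
N_max = γ̇_max h / (πD) = 12.1334·0.00532/(π·0.0786) = 0.26141 rev/s → ×60 = 15.6846 rpm

value=15.68 rpm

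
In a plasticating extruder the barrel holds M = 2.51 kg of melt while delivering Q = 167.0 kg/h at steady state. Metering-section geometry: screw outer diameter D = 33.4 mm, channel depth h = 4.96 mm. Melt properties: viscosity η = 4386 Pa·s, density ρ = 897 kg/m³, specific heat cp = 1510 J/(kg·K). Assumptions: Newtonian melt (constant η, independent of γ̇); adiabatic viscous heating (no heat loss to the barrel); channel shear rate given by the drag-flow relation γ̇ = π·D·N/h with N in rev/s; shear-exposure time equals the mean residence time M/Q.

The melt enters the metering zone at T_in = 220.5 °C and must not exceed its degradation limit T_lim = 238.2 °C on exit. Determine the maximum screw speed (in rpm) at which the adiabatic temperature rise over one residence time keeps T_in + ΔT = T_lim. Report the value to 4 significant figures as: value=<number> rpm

Convert throughput: Q = 167.0 kg/h = 167.0/3600 = 0.0463889 kg/s
t_res = M / Q_s = 2.51 / 0.0463889 = 54.1078 s
Convert to metres: D = 0.0334 m, h = 0.00496 m
Allowable rise: ΔT_a = T_lim − T_in = 238.2 − 220.5 = 17.7 K
Invert ΔT = ηγ̇²t_res/(ρcp) for γ̇: γ̇_max² = ΔT_a ρ cp / (η t_res) = 17.7·897·1510 / (4386·54.1078) = 101.022 s⁻²
γ̇_max = sqrt(101.022) = 10.051 s⁻¹
N_max = γ̇_max·h / (π·D) = 10.051 · 0.00496 / (π · 0.0334) = 0.475108 rev/s = 28.5065 rpm

value=28.51 rpm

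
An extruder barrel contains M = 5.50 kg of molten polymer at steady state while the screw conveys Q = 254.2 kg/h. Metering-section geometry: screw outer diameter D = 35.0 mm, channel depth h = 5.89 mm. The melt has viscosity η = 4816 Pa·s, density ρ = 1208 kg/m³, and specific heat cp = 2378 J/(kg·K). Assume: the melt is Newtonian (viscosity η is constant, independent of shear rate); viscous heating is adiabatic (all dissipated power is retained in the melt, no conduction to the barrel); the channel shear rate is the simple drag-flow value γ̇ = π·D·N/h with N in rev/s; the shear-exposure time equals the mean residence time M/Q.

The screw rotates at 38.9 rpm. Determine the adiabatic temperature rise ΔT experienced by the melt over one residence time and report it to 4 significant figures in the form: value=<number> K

Convert throughput: Q = 254.2 kg/h = 254.2/3600 = 0.0706111 kg/s
t_res = M / Q_s = 5.50 ÷ 0.0706111 = 77.8914 s
Convert to SI: D = 0.035 m, h = 0.00589 m, N = 38.9/60 = 0.648333 rev/s
γ̇ = π D N / h = (π)(0.035)(0.648333) / 0.00589 = 12.1032 s⁻¹
ΔT = η·γ̇²·t_res / (ρ·cp) = 4816 · (12.1032)² · 77.8914 / (1208 · 2378) = 19.1293 K

value=19.13 K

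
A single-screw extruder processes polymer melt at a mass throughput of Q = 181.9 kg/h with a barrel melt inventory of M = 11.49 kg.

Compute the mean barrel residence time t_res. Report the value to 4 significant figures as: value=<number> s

Throughput in SI: Q_s = 181.9 kg/h ÷ 3600 s/h = 0.0505278 kg/s
t_res = M / Q_s = 11.49 / 0.0505278 = 227.4 s

value=227.4 s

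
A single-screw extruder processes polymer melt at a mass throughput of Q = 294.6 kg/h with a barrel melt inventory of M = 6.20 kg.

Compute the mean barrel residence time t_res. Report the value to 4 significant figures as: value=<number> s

Convert throughput: Q = 294.6 kg/h = 294.6/3600 = 0.0818333 kg/s
Mean residence time: t_res = M/Q_s = 6.20 kg / 0.0818333 kg/s = 75.7637 s

value=75.76 s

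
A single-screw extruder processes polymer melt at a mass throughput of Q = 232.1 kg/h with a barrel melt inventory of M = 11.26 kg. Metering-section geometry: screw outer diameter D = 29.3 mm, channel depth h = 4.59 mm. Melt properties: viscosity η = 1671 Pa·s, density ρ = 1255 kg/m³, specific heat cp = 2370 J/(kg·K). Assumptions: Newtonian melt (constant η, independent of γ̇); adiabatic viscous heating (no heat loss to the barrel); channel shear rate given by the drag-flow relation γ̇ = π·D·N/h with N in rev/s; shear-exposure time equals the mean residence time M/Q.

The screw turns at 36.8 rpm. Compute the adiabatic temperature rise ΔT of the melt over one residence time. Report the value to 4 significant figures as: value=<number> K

value=14.84 K

Q_s = Q / 3600 = 232.1 / 3600 = 0.0644722 kg/s
Mean residence time: t_res = M/Q_s = 11.26 kg / 0.0644722 kg/s = 174.649 s
D = 29.3 mm = 0.0293 m;  h = 4.59 mm = 0.00459 m;  N = 36.8 rpm / 60 = 0.613333 rev/s
γ̇ = π·D·N / h = π · 0.0293 · 0.613333 / 0.00459 = 12.2999 s⁻¹
Adiabatic rise: ΔT = η γ̇² t_res / (ρ cp) = 1671·(12.2999)²·174.649 / (1255·2370) = 14.8441 K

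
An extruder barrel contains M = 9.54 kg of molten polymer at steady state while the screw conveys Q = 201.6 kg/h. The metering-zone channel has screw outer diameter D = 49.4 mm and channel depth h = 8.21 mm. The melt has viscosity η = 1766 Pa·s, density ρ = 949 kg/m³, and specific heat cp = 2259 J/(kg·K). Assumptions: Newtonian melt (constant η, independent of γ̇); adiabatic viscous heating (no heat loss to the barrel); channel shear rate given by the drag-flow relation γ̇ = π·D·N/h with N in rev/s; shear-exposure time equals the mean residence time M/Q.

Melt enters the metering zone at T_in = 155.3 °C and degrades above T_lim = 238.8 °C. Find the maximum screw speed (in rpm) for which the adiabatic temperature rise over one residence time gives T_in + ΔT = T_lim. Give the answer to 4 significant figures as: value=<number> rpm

value=77.42 rpm

Convert throughput: Q = 201.6 kg/h = 201.6/3600 = 0.056 kg/s
Mean residence time: t_res = M/Q_s = 9.54 kg / 0.056 kg/s = 170.357 s
Geometry in SI: D = 49.4 mm → 0.0494 m, h = 8.21 mm → 0.00821 m
Allowable rise: ΔT_a = T_lim − T_in = 238.8 − 155.3 = 83.5 K
Invert ΔT = ηγ̇²t_res/(ρcp) for γ̇: γ̇_max² = ΔT_a ρ cp / (η t_res) = 83.5·949·2259 / (1766·170.357) = 595.001 s⁻²
Take the square root: γ̇_max = √(595.001) = 24.3926 s⁻¹
N_max = γ̇_max h / (πD) = 24.3926·0.00821/(π·0.0494) = 1.2904 rev/s → ×60 = 77.4242 rpm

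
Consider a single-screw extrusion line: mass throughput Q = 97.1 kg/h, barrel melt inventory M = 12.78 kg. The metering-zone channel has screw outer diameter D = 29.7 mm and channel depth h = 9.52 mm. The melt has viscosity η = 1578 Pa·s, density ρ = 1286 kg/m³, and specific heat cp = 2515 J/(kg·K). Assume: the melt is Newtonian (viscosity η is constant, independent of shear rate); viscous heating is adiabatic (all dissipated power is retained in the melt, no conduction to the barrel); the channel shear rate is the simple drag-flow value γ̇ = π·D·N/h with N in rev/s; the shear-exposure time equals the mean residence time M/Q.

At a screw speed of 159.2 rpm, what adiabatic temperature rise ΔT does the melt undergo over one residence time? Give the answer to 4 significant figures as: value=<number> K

value=156.3 K

Throughput in SI: Q_s = 97.1 kg/h ÷ 3600 s/h = 0.0269722 kg/s
t_res = M / Q_s = 12.78 / 0.0269722 = 473.821 s
Geometry in metres: D = 29.7 mm → 0.0297 m, h = 9.52 mm → 0.00952 m; screw speed N = 159.2 rpm = 2.65333 rev/s
Shear rate: γ̇ = πDN/h = π·0.0297·2.65333/0.00952 = 26.0053 s⁻¹
Adiabatic rise: ΔT = η γ̇² t_res / (ρ cp) = 1578·(26.0053)²·473.821 / (1286·2515) = 156.338 K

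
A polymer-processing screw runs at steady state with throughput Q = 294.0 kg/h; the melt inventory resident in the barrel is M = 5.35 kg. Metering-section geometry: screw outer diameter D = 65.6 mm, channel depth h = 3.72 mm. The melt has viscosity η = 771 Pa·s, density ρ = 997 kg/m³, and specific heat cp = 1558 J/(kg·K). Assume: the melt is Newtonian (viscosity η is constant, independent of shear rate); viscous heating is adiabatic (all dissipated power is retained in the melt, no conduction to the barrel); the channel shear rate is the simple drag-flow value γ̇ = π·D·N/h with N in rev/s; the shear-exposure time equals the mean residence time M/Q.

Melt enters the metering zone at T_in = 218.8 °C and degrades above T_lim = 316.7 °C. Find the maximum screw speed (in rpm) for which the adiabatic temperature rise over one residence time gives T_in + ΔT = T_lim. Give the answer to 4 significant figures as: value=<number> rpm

Q_s = Q / 3600 = 294.0 / 3600 = 0.0816667 kg/s
t_res = M / Q_s = 5.35 / 0.0816667 = 65.5102 s
Geometry in SI: D = 65.6 mm → 0.0656 m, h = 3.72 mm → 0.00372 m
ΔT_a = T_lim − T_in = 316.7 °C − 218.8 °C = 97.9 K
γ̇_max² = ΔT_a·ρ·cp/(η·t_res) = 97.9·997·1558/(771·65.5102) = 3010.8 s⁻²
Take the square root: γ̇_max = √(3010.8) = 54.8708 s⁻¹
N_max = γ̇_max·h / (π·D) = 54.8708 · 0.00372 / (π · 0.0656) = 0.990445 rev/s = 59.4267 rpm

value=59.43 rpm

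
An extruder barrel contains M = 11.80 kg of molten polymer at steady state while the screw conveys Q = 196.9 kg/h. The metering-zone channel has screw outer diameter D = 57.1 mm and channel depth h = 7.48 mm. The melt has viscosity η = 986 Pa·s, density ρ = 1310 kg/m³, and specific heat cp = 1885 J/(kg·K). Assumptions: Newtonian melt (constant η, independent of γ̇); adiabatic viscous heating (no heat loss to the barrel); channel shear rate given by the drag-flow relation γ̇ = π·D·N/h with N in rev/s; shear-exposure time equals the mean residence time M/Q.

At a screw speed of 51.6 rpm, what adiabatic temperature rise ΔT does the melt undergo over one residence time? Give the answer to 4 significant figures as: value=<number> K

value=36.64 K

Q_s = Q / 3600 = 196.9 / 3600 = 0.0546944 kg/s
t_res = M / Q_s = 11.80 ÷ 0.0546944 = 215.744 s
Geometry in metres: D = 57.1 mm → 0.0571 m, h = 7.48 mm → 0.00748 m; screw speed N = 51.6 rpm = 0.86 rev/s
γ̇ = π·D·N / h = π · 0.0571 · 0.86 / 0.00748 = 20.6245 s⁻¹
Adiabatic rise: ΔT = η γ̇² t_res / (ρ cp) = 986·(20.6245)²·215.744 / (1310·1885) = 36.6436 K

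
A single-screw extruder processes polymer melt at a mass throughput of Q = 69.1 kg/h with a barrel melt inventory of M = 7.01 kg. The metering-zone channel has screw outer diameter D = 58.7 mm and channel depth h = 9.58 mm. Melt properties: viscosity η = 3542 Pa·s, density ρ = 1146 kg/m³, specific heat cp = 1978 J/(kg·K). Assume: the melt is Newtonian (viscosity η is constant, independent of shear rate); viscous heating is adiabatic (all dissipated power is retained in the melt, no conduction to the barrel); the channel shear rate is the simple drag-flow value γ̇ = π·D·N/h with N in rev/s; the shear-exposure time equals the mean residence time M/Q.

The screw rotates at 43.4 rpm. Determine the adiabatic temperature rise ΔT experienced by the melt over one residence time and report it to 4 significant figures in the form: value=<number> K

value=110.6 K

Throughput in SI: Q_s = 69.1 kg/h ÷ 3600 s/h = 0.0191944 kg/s
t_res = M / Q_s = 7.01 / 0.0191944 = 365.21 s
Geometry in metres: D = 58.7 mm → 0.0587 m, h = 9.58 mm → 0.00958 m; screw speed N = 43.4 rpm = 0.723333 rev/s
Shear rate: γ̇ = πDN/h = π·0.0587·0.723333/0.00958 = 13.9239 s⁻¹
ΔT = η·γ̇²·t_res / (ρ·cp) = 3542 · (13.9239)² · 365.21 / (1146 · 1978) = 110.637 K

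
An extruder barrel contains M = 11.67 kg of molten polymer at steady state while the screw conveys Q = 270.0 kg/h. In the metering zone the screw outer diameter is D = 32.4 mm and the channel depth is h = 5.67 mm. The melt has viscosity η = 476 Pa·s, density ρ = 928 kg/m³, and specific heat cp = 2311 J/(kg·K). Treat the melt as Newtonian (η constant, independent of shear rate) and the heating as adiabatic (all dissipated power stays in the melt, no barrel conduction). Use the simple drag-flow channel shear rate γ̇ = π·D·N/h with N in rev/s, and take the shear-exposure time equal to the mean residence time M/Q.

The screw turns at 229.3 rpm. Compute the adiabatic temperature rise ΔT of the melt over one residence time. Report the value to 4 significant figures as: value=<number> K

value=162.6 K

Convert throughput: Q = 270.0 kg/h = 270.0/3600 = 0.075 kg/s
Mean residence time: t_res = M/Q_s = 11.67 kg / 0.075 kg/s = 155.6 s
D = 32.4 mm = 0.0324 m;  h = 5.67 mm = 0.00567 m;  N = 229.3 rpm / 60 = 3.82167 rev/s
Shear rate: γ̇ = πDN/h = π·0.0324·3.82167/0.00567 = 68.6064 s⁻¹
Adiabatic rise: ΔT = η γ̇² t_res / (ρ cp) = 476·(68.6064)²·155.6 / (928·2311) = 162.554 K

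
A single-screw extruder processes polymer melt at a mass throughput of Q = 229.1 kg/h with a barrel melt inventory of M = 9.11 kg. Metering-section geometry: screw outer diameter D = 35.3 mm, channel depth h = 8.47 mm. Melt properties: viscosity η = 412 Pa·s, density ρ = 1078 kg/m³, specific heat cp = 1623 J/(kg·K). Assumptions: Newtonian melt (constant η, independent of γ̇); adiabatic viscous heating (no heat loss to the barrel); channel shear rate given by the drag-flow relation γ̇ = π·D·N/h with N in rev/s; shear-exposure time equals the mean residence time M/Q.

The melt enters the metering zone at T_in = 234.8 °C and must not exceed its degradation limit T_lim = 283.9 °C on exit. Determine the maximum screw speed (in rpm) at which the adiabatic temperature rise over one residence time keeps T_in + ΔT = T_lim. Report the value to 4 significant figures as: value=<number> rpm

value=174.9 rpm

Q_s = Q / 3600 = 229.1 / 3600 = 0.0636389 kg/s
t_res = M / Q_s = 9.11 ÷ 0.0636389 = 143.151 s
Geometry in SI: D = 35.3 mm → 0.0353 m, h = 8.47 mm → 0.00847 m
ΔT_a = T_lim − T_in = 283.9 − 234.8 = 49.1 K
γ̇_max² = ΔT_a·ρ·cp / (η·t_res) = [49.1 × 1078 × 1623] / [412 × 143.151] = 1456.55 s⁻²
γ̇_max = sqrt(1456.55) = 38.1648 s⁻¹
Solve γ̇ = πDN/h for N: N_max = γ̇_max·h/(π·D) = 38.1648 × 0.00847 / (π × 0.0353) = 2.91489 rev/s = 174.893 rpm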